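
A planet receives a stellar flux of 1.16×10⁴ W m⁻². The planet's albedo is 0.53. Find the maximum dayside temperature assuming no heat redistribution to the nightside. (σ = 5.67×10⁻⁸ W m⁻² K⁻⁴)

T_ss ≈ 557 K

With no redistribution each surface element balances locally: S(1−A) = σT⁴.
T = [1.16×10⁴ × 0.47 / 5.67×10⁻⁸]^(1/4) = (9.62×10¹⁰)^(1/4) = 557 K.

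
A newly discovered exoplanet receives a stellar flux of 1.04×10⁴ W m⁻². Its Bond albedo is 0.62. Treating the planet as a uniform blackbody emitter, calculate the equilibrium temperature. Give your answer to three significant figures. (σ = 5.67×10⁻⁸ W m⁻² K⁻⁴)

Energy balance: absorbed = emitted ⇒ πR²·S(1−A) = 4πR²·σT_eq⁴, so T_eq⁴ = S(1−A)/(4σ).
T_eq = [1.04×10⁴ × 0.38 / (4 × 5.67×10⁻⁸)]^(1/4) = (1.74×10¹⁰)^(1/4) = 363 K.

T_eq ≈ 363 K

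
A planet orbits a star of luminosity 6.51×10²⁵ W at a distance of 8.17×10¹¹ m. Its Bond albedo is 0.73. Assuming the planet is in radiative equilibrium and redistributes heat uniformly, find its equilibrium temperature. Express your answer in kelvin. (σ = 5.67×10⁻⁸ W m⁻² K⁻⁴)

T_eq ≈ 55.1 K

Flux: S = L/(4πd²) = 6.51×10²⁵/(4π×(8.17×10¹¹)²) = 7.76 W m⁻².
Energy balance: absorbed = emitted ⇒ πR²·S(1−A) = 4πR²·σT_eq⁴, so T_eq⁴ = S(1−A)/(4σ).
T_eq = [7.76 × 0.27 / (4 × 5.67×10⁻⁸)]^(1/4) = (9.24×10⁶)^(1/4) = 55.1 K.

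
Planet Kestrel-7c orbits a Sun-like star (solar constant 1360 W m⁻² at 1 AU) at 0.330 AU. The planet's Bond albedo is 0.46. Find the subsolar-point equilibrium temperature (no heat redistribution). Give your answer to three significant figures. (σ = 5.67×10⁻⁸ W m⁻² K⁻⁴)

T_ss ≈ 587 K

Flux at 0.330 AU: S = 1360/0.330² = 1.25×10⁴ W m⁻².
At the subsolar point the surface absorbs S(1−A) and emits σT⁴ per unit area — no factor of 4, since only the local patch is in balance.
T = [1.25×10⁴ × 0.54 / 5.67×10⁻⁸]^(1/4) = (1.19×10¹¹)^(1/4) = 587 K.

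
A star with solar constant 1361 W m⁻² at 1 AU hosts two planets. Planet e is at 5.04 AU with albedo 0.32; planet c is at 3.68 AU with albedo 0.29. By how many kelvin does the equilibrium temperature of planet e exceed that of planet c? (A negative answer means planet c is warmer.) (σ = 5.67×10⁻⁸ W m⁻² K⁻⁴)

T_eq = [S₀(1−A)/(4σd²)]^(1/4), so T ∝ (1−A)^(1/4) / √d.
T₁ = [1361×0.68/(4×5.67×10⁻⁸×5.04²)]^(1/4) = 112.58 K.
T₂ = [1361×0.71/(4×5.67×10⁻⁸×3.68²)]^(1/4) = 133.18 K.

ΔT ≈ -20.6 K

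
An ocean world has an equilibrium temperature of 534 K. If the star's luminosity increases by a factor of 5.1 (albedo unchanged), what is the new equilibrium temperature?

T_eq ∝ L^(1/4) · d^(−1/2).
T′ = 534 × 5.1^(1/4) = 802 K.

T_eq ≈ 802 K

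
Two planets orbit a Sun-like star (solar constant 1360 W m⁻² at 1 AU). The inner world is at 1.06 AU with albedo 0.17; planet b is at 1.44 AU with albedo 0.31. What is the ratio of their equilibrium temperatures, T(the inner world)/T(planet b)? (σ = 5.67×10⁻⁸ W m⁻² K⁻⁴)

T_eq = [S₀(1−A)/(4σd²)]^(1/4), so T ∝ (1−A)^(1/4) / √d.
T₁ = [1360×0.83/(4×5.67×10⁻⁸×1.06²)]^(1/4) = 257.98 K.
T₂ = [1360×0.69/(4×5.67×10⁻⁸×1.44²)]^(1/4) = 211.35 K.

T₁/T₂ ≈ 1.221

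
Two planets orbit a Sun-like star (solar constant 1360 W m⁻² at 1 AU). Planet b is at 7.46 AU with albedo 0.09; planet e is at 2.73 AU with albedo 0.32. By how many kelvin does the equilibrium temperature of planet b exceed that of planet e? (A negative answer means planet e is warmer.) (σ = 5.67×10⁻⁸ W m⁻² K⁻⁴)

T_eq = [S₀(1−A)/(4σd²)]^(1/4), so T ∝ (1−A)^(1/4) / √d.
T₁ = [1360×0.91/(4×5.67×10⁻⁸×7.46²)]^(1/4) = 99.51 K.
T₂ = [1360×0.68/(4×5.67×10⁻⁸×2.73²)]^(1/4) = 152.94 K.

ΔT ≈ -53.4 K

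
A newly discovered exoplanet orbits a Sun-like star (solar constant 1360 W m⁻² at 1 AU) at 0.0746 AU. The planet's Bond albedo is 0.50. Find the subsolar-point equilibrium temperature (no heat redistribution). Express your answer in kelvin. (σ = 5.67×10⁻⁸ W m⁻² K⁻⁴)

T_ss ≈ 1210 K

Flux at 0.0746 AU: S = 1360/0.0746² = 2.44×10⁵ W m⁻².
At the subsolar point the surface absorbs S(1−A) and emits σT⁴ per unit area — no factor of 4, since only the local patch is in balance.
T = [2.44×10⁵ × 0.50 / 5.67×10⁻⁸]^(1/4) = (2.16×10¹²)^(1/4) = 1210 K.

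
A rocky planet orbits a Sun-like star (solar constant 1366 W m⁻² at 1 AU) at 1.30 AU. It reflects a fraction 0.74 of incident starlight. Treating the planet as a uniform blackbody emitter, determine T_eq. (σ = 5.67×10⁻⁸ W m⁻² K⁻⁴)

Flux at 1.30 AU: S = 1366/1.30² = 808 W m⁻².
Energy balance: absorbed = emitted ⇒ πR²·S(1−A) = 4πR²·σT_eq⁴, so T_eq⁴ = S(1−A)/(4σ).
T_eq = [808 × 0.26 / (4 × 5.67×10⁻⁸)]^(1/4) = (9.27×10⁸)^(1/4) = 174 K.

T_eq ≈ 174 K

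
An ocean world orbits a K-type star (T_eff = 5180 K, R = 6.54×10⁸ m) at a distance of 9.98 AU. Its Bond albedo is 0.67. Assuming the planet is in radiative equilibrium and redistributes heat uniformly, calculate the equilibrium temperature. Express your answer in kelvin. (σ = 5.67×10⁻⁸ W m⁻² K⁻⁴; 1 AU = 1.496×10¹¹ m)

T_eq ≈ 58.1 K

d = 9.98 AU = 1.49×10¹² m.
L = 4πR_⋆²σT_⋆⁴ = 4π(6.54×10⁸)² × 5.67×10⁻⁸ × (5180)⁴ = 2.19×10²⁶ W.
S = L/(4πd²) = 7.83 W m⁻².
Energy balance: absorbed = emitted ⇒ πR²·S(1−A) = 4πR²·σT_eq⁴, so T_eq⁴ = S(1−A)/(4σ).
T_eq = [7.83 × 0.33 / (4 × 5.67×10⁻⁸)]^(1/4) = (1.14×10⁷)^(1/4) = 58.1 K.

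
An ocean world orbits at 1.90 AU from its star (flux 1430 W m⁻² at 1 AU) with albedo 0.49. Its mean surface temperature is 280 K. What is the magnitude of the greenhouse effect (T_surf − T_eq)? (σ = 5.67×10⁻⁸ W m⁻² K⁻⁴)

S = 1430/1.90² = 396.1 W m⁻².
T_eq = [S(1−A)/(4σ)]^(1/4) = [396.1×0.51/(4×5.67×10⁻⁸)]^(1/4) = 172.8 K.
ΔT = T_surf − T_eq = 280 − 172.8.

ΔT ≈ 107.2 K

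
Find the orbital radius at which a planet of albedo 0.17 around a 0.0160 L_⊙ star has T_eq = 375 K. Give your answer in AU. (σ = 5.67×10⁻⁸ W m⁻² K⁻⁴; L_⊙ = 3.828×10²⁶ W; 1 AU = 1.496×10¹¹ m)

L = 0.0160 × 3.828×10²⁶ = 6.12×10²⁴ W.
From T_eq⁴ = L(1−A)/(16πσd²): d = √[L(1−A)/(16πσT_eq⁴)].
d = √[6.12×10²⁴ × 0.83 / (16π × 5.67×10⁻⁸ × (375)⁴)] = 9.50×10⁹ m = 0.0635 AU.

d ≈ 0.0635 AU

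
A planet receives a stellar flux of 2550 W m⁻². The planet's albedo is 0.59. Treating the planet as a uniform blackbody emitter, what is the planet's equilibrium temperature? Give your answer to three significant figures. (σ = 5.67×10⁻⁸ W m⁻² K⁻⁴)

Energy balance: absorbed = emitted ⇒ πR²·S(1−A) = 4πR²·σT_eq⁴, so T_eq⁴ = S(1−A)/(4σ).
T_eq = [2550 × 0.41 / (4 × 5.67×10⁻⁸)]^(1/4) = (4.61×10⁹)^(1/4) = 261 K.

T_eq ≈ 261 K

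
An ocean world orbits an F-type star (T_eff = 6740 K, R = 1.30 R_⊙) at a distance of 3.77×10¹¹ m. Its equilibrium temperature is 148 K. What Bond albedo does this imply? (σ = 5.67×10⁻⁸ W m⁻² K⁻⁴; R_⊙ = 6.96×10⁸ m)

R_⋆ = 1.30 × 6.96×10⁸ = 9.05×10⁸ m.
L = 4πR_⋆²σT_⋆⁴ = 4π(9.05×10⁸)² × 5.67×10⁻⁸ × (6740)⁴ = 1.20×10²⁷ W.
S = L/(4πd²) = 674 W m⁻².
From T_eq⁴ = S(1−A)/(4σ): 1−A = 4σT_eq⁴/S.
1−A = 4 × 5.67×10⁻⁸ × (148)⁴ / 674 = 0.161.

A ≈ 0.84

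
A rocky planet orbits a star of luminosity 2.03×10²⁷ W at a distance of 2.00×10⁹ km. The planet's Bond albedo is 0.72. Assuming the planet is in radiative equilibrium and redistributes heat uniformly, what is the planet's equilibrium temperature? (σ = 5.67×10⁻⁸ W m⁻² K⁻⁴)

d = 2.00×10⁹ km = 2.00×10¹² m.
Flux: S = L/(4πd²) = 2.03×10²⁷/(4π×(2.00×10¹²)²) = 40.4 W m⁻².
Energy balance: absorbed = emitted ⇒ πR²·S(1−A) = 4πR²·σT_eq⁴, so T_eq⁴ = S(1−A)/(4σ).
T_eq = [40.4 × 0.28 / (4 × 5.67×10⁻⁸)]^(1/4) = (4.99×10⁷)^(1/4) = 84.0 K.

T_eq ≈ 84.0 K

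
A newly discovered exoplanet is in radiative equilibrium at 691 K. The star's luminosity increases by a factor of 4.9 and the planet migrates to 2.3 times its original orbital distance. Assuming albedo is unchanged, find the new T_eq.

T_eq ≈ 678 K

T_eq ∝ L^(1/4) · d^(−1/2).
T′ = 691 × 4.9^(1/4) / 2.3^(1/2) = 678 K.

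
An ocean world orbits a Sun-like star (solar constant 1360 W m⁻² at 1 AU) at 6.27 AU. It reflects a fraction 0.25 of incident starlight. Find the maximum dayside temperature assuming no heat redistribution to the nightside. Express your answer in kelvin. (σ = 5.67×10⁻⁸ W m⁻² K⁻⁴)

Flux at 6.27 AU: S = 1360/6.27² = 34.6 W m⁻².
With no redistribution each surface element balances locally: S(1−A) = σT⁴.
T = [34.6 × 0.75 / 5.67×10⁻⁸]^(1/4) = (4.58×10⁸)^(1/4) = 146 K.

T_ss ≈ 146 K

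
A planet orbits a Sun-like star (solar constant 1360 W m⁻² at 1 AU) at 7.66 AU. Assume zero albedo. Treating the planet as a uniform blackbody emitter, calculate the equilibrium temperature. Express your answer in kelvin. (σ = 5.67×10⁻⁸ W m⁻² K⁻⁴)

T_eq ≈ 101 K

Flux at 7.66 AU: S = 1360/7.66² = 23.2 W m⁻².
Energy balance: absorbed = emitted ⇒ πR²·S(1−A) = 4πR²·σT_eq⁴, so T_eq⁴ = S(1−A)/(4σ).
T_eq = [23.2 × 1.00 / (4 × 5.67×10⁻⁸)]^(1/4) = (1.02×10⁸)^(1/4) = 101 K.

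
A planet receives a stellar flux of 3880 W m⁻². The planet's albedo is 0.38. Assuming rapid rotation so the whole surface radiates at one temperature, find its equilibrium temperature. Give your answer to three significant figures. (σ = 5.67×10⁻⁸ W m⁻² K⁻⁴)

Energy balance: absorbed = emitted ⇒ πR²·S(1−A) = 4πR²·σT_eq⁴, so T_eq⁴ = S(1−A)/(4σ).
T_eq = [3880 × 0.62 / (4 × 5.67×10⁻⁸)]^(1/4) = (1.06×10¹⁰)^(1/4) = 321 K.

T_eq ≈ 321 K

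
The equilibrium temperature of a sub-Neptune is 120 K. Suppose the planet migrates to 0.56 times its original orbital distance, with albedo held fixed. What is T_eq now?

T_eq ∝ L^(1/4) · d^(−1/2).
T′ = 120 / 0.56^(1/2) = 160 K.

T_eq ≈ 160 K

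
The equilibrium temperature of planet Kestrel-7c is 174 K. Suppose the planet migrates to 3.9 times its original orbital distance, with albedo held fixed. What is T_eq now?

T_eq ∝ L^(1/4) · d^(−1/2).
T′ = 174 / 3.9^(1/2) = 88.1 K.

T_eq ≈ 88.1 K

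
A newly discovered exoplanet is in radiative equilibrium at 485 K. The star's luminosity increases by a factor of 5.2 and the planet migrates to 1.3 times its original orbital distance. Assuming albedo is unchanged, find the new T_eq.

T_eq ∝ L^(1/4) · d^(−1/2).
T′ = 485 × 5.2^(1/4) / 1.3^(1/2) = 642 K.

T_eq ≈ 642 K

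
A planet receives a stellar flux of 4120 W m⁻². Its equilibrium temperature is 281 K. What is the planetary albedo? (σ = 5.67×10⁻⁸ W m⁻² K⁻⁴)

From T_eq⁴ = S(1−A)/(4σ): 1−A = 4σT_eq⁴/S.
1−A = 4 × 5.67×10⁻⁸ × (281)⁴ / 4120 = 0.343.

A ≈ 0.66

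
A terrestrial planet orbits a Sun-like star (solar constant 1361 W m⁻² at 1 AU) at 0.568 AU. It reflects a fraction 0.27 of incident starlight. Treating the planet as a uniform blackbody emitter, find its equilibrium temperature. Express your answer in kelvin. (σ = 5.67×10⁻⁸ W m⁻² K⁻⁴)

Flux at 0.568 AU: S = 1361/0.568² = 4220 W m⁻².
Energy balance: absorbed = emitted ⇒ πR²·S(1−A) = 4πR²·σT_eq⁴, so T_eq⁴ = S(1−A)/(4σ).
T_eq = [4220 × 0.73 / (4 × 5.67×10⁻⁸)]^(1/4) = (1.36×10¹⁰)^(1/4) = 341 K.

T_eq ≈ 341 K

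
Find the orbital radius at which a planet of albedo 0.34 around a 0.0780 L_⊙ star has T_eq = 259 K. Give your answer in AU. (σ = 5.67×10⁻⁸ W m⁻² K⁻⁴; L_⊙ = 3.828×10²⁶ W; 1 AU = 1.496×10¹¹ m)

d ≈ 0.262 AU

L = 0.0780 × 3.828×10²⁶ = 2.99×10²⁵ W.
From T_eq⁴ = L(1−A)/(16πσd²): d = √[L(1−A)/(16πσT_eq⁴)].
d = √[2.99×10²⁵ × 0.66 / (16π × 5.67×10⁻⁸ × (259)⁴)] = 3.92×10¹⁰ m = 0.262 AU.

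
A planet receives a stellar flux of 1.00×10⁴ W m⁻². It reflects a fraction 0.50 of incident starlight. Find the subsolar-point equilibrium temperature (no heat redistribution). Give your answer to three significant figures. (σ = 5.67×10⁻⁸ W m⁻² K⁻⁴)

At the subsolar point the surface absorbs S(1−A) and emits σT⁴ per unit area — no factor of 4, since only the local patch is in balance.
T = [1.00×10⁴ × 0.50 / 5.67×10⁻⁸]^(1/4) = (8.82×10¹⁰)^(1/4) = 545 K.

T_ss ≈ 545 K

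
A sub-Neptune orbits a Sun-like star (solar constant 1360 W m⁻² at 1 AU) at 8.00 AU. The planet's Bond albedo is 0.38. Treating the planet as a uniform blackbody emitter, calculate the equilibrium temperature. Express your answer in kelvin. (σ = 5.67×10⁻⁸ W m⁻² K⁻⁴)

Flux at 8.00 AU: S = 1360/8.00² = 21.2 W m⁻².
Energy balance: absorbed = emitted ⇒ πR²·S(1−A) = 4πR²·σT_eq⁴, so T_eq⁴ = S(1−A)/(4σ).
T_eq = [21.2 × 0.62 / (4 × 5.67×10⁻⁸)]^(1/4) = (5.81×10⁷)^(1/4) = 87.3 K.

T_eq ≈ 87.3 K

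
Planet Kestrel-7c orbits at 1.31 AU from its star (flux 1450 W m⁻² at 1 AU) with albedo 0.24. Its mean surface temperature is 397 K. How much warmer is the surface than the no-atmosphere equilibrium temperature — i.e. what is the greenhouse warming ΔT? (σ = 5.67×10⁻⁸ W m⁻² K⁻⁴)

ΔT ≈ 166.3 K

S = 1450/1.31² = 844.9 W m⁻².
T_eq = [S(1−A)/(4σ)]^(1/4) = [844.9×0.76/(4×5.67×10⁻⁸)]^(1/4) = 230.7 K.
ΔT = T_surf − T_eq = 397 − 230.7.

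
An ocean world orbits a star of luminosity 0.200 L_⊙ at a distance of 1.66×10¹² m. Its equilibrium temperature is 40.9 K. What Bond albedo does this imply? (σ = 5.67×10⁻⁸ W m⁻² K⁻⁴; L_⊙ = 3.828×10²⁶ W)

L = 0.200 × 3.828×10²⁶ = 7.66×10²⁵ W.
Flux: S = L/(4πd²) = 7.66×10²⁵/(4π×(1.66×10¹²)²) = 2.21 W m⁻².
From T_eq⁴ = S(1−A)/(4σ): 1−A = 4σT_eq⁴/S.
1−A = 4 × 5.67×10⁻⁸ × (40.9)⁴ / 2.21 = 0.287.

A ≈ 0.71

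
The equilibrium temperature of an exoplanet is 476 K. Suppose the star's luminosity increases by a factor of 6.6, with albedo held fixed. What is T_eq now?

T_eq ≈ 763 K

T_eq ∝ L^(1/4) · d^(−1/2).
T′ = 476 × 6.6^(1/4) = 763 K.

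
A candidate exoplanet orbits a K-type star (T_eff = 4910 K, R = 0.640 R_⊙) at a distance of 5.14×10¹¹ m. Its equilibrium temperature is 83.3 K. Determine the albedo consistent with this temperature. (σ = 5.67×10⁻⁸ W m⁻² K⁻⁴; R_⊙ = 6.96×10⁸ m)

A ≈ 0.56

R_⋆ = 0.640 × 6.96×10⁸ = 4.45×10⁸ m.
L = 4πR_⋆²σT_⋆⁴ = 4π(4.45×10⁸)² × 5.67×10⁻⁸ × (4910)⁴ = 8.22×10²⁵ W.
S = L/(4πd²) = 24.7 W m⁻².
From T_eq⁴ = S(1−A)/(4σ): 1−A = 4σT_eq⁴/S.
1−A = 4 × 5.67×10⁻⁸ × (83.3)⁴ / 24.7 = 0.441.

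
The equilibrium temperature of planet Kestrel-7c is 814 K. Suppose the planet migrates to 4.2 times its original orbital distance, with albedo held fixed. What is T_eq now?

T_eq ≈ 397 K

T_eq ∝ L^(1/4) · d^(−1/2).
T′ = 814 / 4.2^(1/2) = 397 K.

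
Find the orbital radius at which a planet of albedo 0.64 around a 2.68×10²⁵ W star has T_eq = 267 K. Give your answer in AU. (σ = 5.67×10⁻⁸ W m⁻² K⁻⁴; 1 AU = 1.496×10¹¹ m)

From T_eq⁴ = L(1−A)/(16πσd²): d = √[L(1−A)/(16πσT_eq⁴)].
d = √[2.68×10²⁵ × 0.36 / (16π × 5.67×10⁻⁸ × (267)⁴)] = 2.58×10¹⁰ m = 0.173 AU.

d ≈ 0.173 AU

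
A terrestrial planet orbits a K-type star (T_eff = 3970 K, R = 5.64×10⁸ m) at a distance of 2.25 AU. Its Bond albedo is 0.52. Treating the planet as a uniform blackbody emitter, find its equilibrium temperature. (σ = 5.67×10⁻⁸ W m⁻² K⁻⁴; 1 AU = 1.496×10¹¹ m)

T_eq ≈ 95.6 K

d = 2.25 AU = 3.37×10¹¹ m.
L = 4πR_⋆²σT_⋆⁴ = 4π(5.64×10⁸)² × 5.67×10⁻⁸ × (3970)⁴ = 5.63×10²⁵ W.
S = L/(4πd²) = 39.5 W m⁻².
Energy balance: absorbed = emitted ⇒ πR²·S(1−A) = 4πR²·σT_eq⁴, so T_eq⁴ = S(1−A)/(4σ).
T_eq = [39.5 × 0.48 / (4 × 5.67×10⁻⁸)]^(1/4) = (8.37×10⁷)^(1/4) = 95.6 K.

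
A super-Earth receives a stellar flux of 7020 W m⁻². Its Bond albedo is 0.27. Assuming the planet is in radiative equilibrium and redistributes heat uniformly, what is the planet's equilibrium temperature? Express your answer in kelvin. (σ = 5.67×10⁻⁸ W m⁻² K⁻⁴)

T_eq ≈ 388 K

Energy balance: absorbed = emitted ⇒ πR²·S(1−A) = 4πR²·σT_eq⁴, so T_eq⁴ = S(1−A)/(4σ).
T_eq = [7020 × 0.73 / (4 × 5.67×10⁻⁸)]^(1/4) = (2.26×10¹⁰)^(1/4) = 388 K.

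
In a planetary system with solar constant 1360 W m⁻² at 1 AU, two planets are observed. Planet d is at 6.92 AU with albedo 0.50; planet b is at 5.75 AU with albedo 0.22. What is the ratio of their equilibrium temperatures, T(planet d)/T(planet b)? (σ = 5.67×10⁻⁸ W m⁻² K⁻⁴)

T_eq = [S₀(1−A)/(4σd²)]^(1/4), so T ∝ (1−A)^(1/4) / √d.
T₁ = [1360×0.50/(4×5.67×10⁻⁸×6.92²)]^(1/4) = 88.95 K.
T₂ = [1360×0.78/(4×5.67×10⁻⁸×5.75²)]^(1/4) = 109.06 K.

T₁/T₂ ≈ 0.816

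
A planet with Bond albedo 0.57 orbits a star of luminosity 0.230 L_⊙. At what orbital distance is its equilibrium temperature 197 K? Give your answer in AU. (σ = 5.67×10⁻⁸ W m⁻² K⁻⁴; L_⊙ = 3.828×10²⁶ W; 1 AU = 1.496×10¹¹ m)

d ≈ 0.628 AU

L = 0.230 × 3.828×10²⁶ = 8.80×10²⁵ W.
From T_eq⁴ = L(1−A)/(16πσd²): d = √[L(1−A)/(16πσT_eq⁴)].
d = √[8.80×10²⁵ × 0.43 / (16π × 5.67×10⁻⁸ × (197)⁴)] = 9.39×10¹⁰ m = 0.628 AU.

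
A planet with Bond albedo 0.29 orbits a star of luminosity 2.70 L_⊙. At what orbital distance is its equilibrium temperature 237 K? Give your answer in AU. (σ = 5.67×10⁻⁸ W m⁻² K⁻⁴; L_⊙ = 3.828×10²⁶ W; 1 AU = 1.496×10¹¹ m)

L = 2.70 × 3.828×10²⁶ = 1.03×10²⁷ W.
From T_eq⁴ = L(1−A)/(16πσd²): d = √[L(1−A)/(16πσT_eq⁴)].
d = √[1.03×10²⁷ × 0.71 / (16π × 5.67×10⁻⁸ × (237)⁴)] = 2.86×10¹¹ m = 1.91 AU.

d ≈ 1.91 AU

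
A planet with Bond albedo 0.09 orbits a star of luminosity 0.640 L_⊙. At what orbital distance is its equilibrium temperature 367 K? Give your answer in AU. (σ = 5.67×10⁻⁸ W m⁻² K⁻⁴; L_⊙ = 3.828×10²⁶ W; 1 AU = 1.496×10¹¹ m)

L = 0.640 × 3.828×10²⁶ = 2.45×10²⁶ W.
From T_eq⁴ = L(1−A)/(16πσd²): d = √[L(1−A)/(16πσT_eq⁴)].
d = √[2.45×10²⁶ × 0.91 / (16π × 5.67×10⁻⁸ × (367)⁴)] = 6.57×10¹⁰ m = 0.439 AU.

d ≈ 0.439 AU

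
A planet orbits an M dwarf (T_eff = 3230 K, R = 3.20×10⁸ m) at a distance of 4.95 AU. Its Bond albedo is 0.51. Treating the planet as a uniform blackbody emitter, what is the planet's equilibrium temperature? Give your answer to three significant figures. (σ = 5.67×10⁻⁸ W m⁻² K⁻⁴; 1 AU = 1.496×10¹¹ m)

T_eq ≈ 39.7 K

d = 4.95 AU = 7.41×10¹¹ m.
L = 4πR_⋆²σT_⋆⁴ = 4π(3.20×10⁸)² × 5.67×10⁻⁸ × (3230)⁴ = 7.94×10²⁴ W.
S = L/(4πd²) = 1.15 W m⁻².
Energy balance: absorbed = emitted ⇒ πR²·S(1−A) = 4πR²·σT_eq⁴, so T_eq⁴ = S(1−A)/(4σ).
T_eq = [1.15 × 0.49 / (4 × 5.67×10⁻⁸)]^(1/4) = (2.49×10⁶)^(1/4) = 39.7 K.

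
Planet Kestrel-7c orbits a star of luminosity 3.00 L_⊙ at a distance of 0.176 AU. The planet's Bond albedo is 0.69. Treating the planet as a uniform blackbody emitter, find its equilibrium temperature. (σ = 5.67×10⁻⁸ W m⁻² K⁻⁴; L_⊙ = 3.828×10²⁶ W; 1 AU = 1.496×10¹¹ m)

d = 0.176 AU = 2.63×10¹⁰ m.
L = 3.00 × 3.828×10²⁶ = 1.15×10²⁷ W.
Flux: S = L/(4πd²) = 1.15×10²⁷/(4π×(2.63×10¹⁰)²) = 1.32×10⁵ W m⁻².
Energy balance: absorbed = emitted ⇒ πR²·S(1−A) = 4πR²·σT_eq⁴, so T_eq⁴ = S(1−A)/(4σ).
T_eq = [1.32×10⁵ × 0.31 / (4 × 5.67×10⁻⁸)]^(1/4) = (1.80×10¹¹)^(1/4) = 652 K.

T_eq ≈ 652 K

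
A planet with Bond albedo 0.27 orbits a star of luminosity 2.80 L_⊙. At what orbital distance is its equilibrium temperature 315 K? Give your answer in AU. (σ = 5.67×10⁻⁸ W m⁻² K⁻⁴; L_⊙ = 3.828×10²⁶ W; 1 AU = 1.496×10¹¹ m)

d ≈ 1.12 AU

L = 2.80 × 3.828×10²⁶ = 1.07×10²⁷ W.
From T_eq⁴ = L(1−A)/(16πσd²): d = √[L(1−A)/(16πσT_eq⁴)].
d = √[1.07×10²⁷ × 0.73 / (16π × 5.67×10⁻⁸ × (315)⁴)] = 1.67×10¹¹ m = 1.12 AU.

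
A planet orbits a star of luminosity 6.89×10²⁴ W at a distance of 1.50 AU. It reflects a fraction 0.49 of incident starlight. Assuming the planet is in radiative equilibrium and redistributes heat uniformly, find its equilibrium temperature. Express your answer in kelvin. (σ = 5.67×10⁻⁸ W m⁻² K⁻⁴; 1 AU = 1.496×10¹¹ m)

T_eq ≈ 70.3 K

d = 1.50 AU = 2.24×10¹¹ m.
Flux: S = L/(4πd²) = 6.89×10²⁴/(4π×(2.24×10¹¹)²) = 10.9 W m⁻².
Energy balance: absorbed = emitted ⇒ πR²·S(1−A) = 4πR²·σT_eq⁴, so T_eq⁴ = S(1−A)/(4σ).
T_eq = [10.9 × 0.51 / (4 × 5.67×10⁻⁸)]^(1/4) = (2.45×10⁷)^(1/4) = 70.3 K.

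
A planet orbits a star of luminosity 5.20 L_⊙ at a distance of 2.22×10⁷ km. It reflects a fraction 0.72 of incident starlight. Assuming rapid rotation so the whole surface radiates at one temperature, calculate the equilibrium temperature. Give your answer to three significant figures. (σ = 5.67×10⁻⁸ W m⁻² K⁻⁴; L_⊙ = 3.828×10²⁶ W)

d = 2.22×10⁷ km = 2.22×10¹⁰ m.
L = 5.20 × 3.828×10²⁶ = 1.99×10²⁷ W.
Flux: S = L/(4πd²) = 1.99×10²⁷/(4π×(2.22×10¹⁰)²) = 3.21×10⁵ W m⁻².
Energy balance: absorbed = emitted ⇒ πR²·S(1−A) = 4πR²·σT_eq⁴, so T_eq⁴ = S(1−A)/(4σ).
T_eq = [3.21×10⁵ × 0.28 / (4 × 5.67×10⁻⁸)]^(1/4) = (3.97×10¹¹)^(1/4) = 794 K.

T_eq ≈ 794 K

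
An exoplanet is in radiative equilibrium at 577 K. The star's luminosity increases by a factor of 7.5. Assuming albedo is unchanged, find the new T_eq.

T_eq ≈ 955 K

T_eq ∝ L^(1/4) · d^(−1/2).
T′ = 577 × 7.5^(1/4) = 955 K.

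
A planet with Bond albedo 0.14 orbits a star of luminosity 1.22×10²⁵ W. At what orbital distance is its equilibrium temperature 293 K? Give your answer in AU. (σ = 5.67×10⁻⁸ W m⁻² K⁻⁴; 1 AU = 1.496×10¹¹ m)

From T_eq⁴ = L(1−A)/(16πσd²): d = √[L(1−A)/(16πσT_eq⁴)].
d = √[1.22×10²⁵ × 0.86 / (16π × 5.67×10⁻⁸ × (293)⁴)] = 2.23×10¹⁰ m = 0.149 AU.

d ≈ 0.149 AU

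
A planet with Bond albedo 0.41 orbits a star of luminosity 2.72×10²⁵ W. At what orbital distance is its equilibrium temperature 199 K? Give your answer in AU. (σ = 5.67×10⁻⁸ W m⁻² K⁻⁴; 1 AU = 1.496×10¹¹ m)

From T_eq⁴ = L(1−A)/(16πσd²): d = √[L(1−A)/(16πσT_eq⁴)].
d = √[2.72×10²⁵ × 0.59 / (16π × 5.67×10⁻⁸ × (199)⁴)] = 5.99×10¹⁰ m = 0.401 AU.

d ≈ 0.401 AU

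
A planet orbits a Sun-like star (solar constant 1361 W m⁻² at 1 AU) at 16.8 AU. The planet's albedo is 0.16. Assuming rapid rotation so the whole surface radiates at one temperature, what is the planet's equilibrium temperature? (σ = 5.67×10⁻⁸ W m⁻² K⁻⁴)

T_eq ≈ 65.0 K

Flux at 16.8 AU: S = 1361/16.8² = 4.82 W m⁻².
Energy balance: absorbed = emitted ⇒ πR²·S(1−A) = 4πR²·σT_eq⁴, so T_eq⁴ = S(1−A)/(4σ).
T_eq = [4.82 × 0.84 / (4 × 5.67×10⁻⁸)]^(1/4) = (1.79×10⁷)^(1/4) = 65.0 K.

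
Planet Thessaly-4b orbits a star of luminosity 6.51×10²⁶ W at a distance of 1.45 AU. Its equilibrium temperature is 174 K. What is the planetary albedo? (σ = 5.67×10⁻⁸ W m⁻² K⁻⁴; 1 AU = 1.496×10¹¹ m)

d = 1.45 AU = 2.17×10¹¹ m.
Flux: S = L/(4πd²) = 6.51×10²⁶/(4π×(2.17×10¹¹)²) = 1100 W m⁻².
From T_eq⁴ = S(1−A)/(4σ): 1−A = 4σT_eq⁴/S.
1−A = 4 × 5.67×10⁻⁸ × (174)⁴ / 1100 = 0.189.

A ≈ 0.81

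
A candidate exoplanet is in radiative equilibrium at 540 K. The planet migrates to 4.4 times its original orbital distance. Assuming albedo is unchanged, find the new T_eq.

T_eq ≈ 257 K

T_eq ∝ L^(1/4) · d^(−1/2).
T′ = 540 / 4.4^(1/2) = 257 K.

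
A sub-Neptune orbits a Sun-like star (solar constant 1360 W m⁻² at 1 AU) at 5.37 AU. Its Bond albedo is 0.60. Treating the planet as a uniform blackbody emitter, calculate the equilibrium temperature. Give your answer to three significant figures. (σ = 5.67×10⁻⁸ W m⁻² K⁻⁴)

Flux at 5.37 AU: S = 1360/5.37² = 47.2 W m⁻².
Energy balance: absorbed = emitted ⇒ πR²·S(1−A) = 4πR²·σT_eq⁴, so T_eq⁴ = S(1−A)/(4σ).
T_eq = [47.2 × 0.40 / (4 × 5.67×10⁻⁸)]^(1/4) = (8.32×10⁷)^(1/4) = 95.5 K.

T_eq ≈ 95.5 K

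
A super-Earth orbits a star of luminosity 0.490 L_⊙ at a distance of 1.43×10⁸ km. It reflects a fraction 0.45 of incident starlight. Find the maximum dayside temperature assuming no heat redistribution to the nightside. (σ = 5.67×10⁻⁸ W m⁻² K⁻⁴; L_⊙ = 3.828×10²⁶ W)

T_ss ≈ 290 K

d = 1.43×10⁸ km = 1.43×10¹¹ m.
L = 0.490 × 3.828×10²⁶ = 1.88×10²⁶ W.
Flux: S = L/(4πd²) = 1.88×10²⁶/(4π×(1.43×10¹¹)²) = 730 W m⁻².
With no redistribution each surface element balances locally: S(1−A) = σT⁴.
T = [730 × 0.55 / 5.67×10⁻⁸]^(1/4) = (7.08×10⁹)^(1/4) = 290 K.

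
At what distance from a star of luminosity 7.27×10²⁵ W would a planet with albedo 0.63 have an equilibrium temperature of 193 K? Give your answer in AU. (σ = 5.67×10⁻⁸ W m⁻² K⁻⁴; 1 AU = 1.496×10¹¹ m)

d ≈ 0.551 AU

From T_eq⁴ = L(1−A)/(16πσd²): d = √[L(1−A)/(16πσT_eq⁴)].
d = √[7.27×10²⁵ × 0.37 / (16π × 5.67×10⁻⁸ × (193)⁴)] = 8.25×10¹⁰ m = 0.551 AU.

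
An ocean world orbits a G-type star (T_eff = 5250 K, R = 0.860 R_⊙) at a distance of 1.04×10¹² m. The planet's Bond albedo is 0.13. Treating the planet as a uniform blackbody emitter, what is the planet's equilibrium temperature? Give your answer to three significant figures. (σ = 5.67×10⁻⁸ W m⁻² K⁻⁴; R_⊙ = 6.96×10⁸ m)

R_⋆ = 0.860 × 6.96×10⁸ = 5.99×10⁸ m.
L = 4πR_⋆²σT_⋆⁴ = 4π(5.99×10⁸)² × 5.67×10⁻⁸ × (5250)⁴ = 1.94×10²⁶ W.
S = L/(4πd²) = 14.3 W m⁻².
Energy balance: absorbed = emitted ⇒ πR²·S(1−A) = 4πR²·σT_eq⁴, so T_eq⁴ = S(1−A)/(4σ).
T_eq = [14.3 × 0.87 / (4 × 5.67×10⁻⁸)]^(1/4) = (5.47×10⁷)^(1/4) = 86.0 K.

T_eq ≈ 86.0 K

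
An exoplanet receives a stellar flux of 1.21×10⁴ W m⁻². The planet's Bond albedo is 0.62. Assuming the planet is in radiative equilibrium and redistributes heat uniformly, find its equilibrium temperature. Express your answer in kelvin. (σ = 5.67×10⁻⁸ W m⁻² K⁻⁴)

Energy balance: absorbed = emitted ⇒ πR²·S(1−A) = 4πR²·σT_eq⁴, so T_eq⁴ = S(1−A)/(4σ).
T_eq = [1.21×10⁴ × 0.38 / (4 × 5.67×10⁻⁸)]^(1/4) = (2.03×10¹⁰)^(1/4) = 377 K.

T_eq ≈ 377 K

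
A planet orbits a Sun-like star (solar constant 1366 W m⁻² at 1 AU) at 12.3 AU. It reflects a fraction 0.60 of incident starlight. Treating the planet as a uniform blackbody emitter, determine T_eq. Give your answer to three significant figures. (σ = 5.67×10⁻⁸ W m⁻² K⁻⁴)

T_eq ≈ 63.2 K

Flux at 12.3 AU: S = 1366/12.3² = 9.03 W m⁻².
Energy balance: absorbed = emitted ⇒ πR²·S(1−A) = 4πR²·σT_eq⁴, so T_eq⁴ = S(1−A)/(4σ).
T_eq = [9.03 × 0.40 / (4 × 5.67×10⁻⁸)]^(1/4) = (1.59×10⁷)^(1/4) = 63.2 K.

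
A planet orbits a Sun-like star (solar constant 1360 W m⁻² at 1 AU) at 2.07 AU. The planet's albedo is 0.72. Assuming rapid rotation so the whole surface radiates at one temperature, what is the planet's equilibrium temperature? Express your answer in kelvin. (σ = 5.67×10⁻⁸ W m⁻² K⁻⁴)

T_eq ≈ 141 K

Flux at 2.07 AU: S = 1360/2.07² = 317 W m⁻².
Energy balance: absorbed = emitted ⇒ πR²·S(1−A) = 4πR²·σT_eq⁴, so T_eq⁴ = S(1−A)/(4σ).
T_eq = [317 × 0.28 / (4 × 5.67×10⁻⁸)]^(1/4) = (3.92×10⁸)^(1/4) = 141 K.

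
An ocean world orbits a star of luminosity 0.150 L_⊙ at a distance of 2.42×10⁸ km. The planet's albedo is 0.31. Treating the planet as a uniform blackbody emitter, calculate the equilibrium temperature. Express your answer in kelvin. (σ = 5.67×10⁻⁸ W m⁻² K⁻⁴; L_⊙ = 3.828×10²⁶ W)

T_eq ≈ 124 K

d = 2.42×10⁸ km = 2.42×10¹¹ m.
L = 0.150 × 3.828×10²⁶ = 5.74×10²⁵ W.
Flux: S = L/(4πd²) = 5.74×10²⁵/(4π×(2.42×10¹¹)²) = 78.0 W m⁻².
Energy balance: absorbed = emitted ⇒ πR²·S(1−A) = 4πR²·σT_eq⁴, so T_eq⁴ = S(1−A)/(4σ).
T_eq = [78.0 × 0.69 / (4 × 5.67×10⁻⁸)]^(1/4) = (2.37×10⁸)^(1/4) = 124 K.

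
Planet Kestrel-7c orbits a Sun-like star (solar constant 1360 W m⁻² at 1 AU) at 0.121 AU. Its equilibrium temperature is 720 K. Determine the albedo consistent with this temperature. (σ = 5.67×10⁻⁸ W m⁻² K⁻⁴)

A ≈ 0.34

Flux at 0.121 AU: S = 1360/0.121² = 9.29×10⁴ W m⁻².
From T_eq⁴ = S(1−A)/(4σ): 1−A = 4σT_eq⁴/S.
1−A = 4 × 5.67×10⁻⁸ × (720)⁴ / 9.29×10⁴ = 0.656.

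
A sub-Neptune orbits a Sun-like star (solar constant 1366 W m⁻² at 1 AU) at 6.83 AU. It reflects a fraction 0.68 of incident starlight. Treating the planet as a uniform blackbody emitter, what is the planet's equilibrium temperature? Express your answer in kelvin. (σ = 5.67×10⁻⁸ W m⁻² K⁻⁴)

T_eq ≈ 80.2 K

Flux at 6.83 AU: S = 1366/6.83² = 29.3 W m⁻².
Energy balance: absorbed = emitted ⇒ πR²·S(1−A) = 4πR²·σT_eq⁴, so T_eq⁴ = S(1−A)/(4σ).
T_eq = [29.3 × 0.32 / (4 × 5.67×10⁻⁸)]^(1/4) = (4.13×10⁷)^(1/4) = 80.2 K.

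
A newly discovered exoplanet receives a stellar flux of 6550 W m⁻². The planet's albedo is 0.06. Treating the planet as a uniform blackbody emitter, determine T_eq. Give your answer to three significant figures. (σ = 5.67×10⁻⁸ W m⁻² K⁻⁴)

Energy balance: absorbed = emitted ⇒ πR²·S(1−A) = 4πR²·σT_eq⁴, so T_eq⁴ = S(1−A)/(4σ).
T_eq = [6550 × 0.94 / (4 × 5.67×10⁻⁸)]^(1/4) = (2.71×10¹⁰)^(1/4) = 406 K.

T_eq ≈ 406 K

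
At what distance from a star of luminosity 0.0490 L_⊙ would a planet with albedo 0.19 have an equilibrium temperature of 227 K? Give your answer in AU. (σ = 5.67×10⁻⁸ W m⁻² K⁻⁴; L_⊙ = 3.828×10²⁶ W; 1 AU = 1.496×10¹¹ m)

L = 0.0490 × 3.828×10²⁶ = 1.88×10²⁵ W.
From T_eq⁴ = L(1−A)/(16πσd²): d = √[L(1−A)/(16πσT_eq⁴)].
d = √[1.88×10²⁵ × 0.81 / (16π × 5.67×10⁻⁸ × (227)⁴)] = 4.48×10¹⁰ m = 0.300 AU.

d ≈ 0.300 AU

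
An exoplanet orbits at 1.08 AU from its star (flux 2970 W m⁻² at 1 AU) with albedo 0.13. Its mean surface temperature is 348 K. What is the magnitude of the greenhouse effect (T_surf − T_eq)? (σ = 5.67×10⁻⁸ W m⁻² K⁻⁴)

S = 2970/1.08² = 2546 W m⁻².
T_eq = [S(1−A)/(4σ)]^(1/4) = [2546×0.87/(4×5.67×10⁻⁸)]^(1/4) = 314.4 K.
ΔT = T_surf − T_eq = 348 − 314.4.

ΔT ≈ 33.6 K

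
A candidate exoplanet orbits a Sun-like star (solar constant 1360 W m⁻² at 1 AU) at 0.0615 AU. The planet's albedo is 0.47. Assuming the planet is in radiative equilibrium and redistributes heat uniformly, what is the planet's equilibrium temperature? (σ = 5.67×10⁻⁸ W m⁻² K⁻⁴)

T_eq ≈ 957 K

Flux at 0.0615 AU: S = 1360/0.0615² = 3.60×10⁵ W m⁻².
Energy balance: absorbed = emitted ⇒ πR²·S(1−A) = 4πR²·σT_eq⁴, so T_eq⁴ = S(1−A)/(4σ).
T_eq = [3.60×10⁵ × 0.53 / (4 × 5.67×10⁻⁸)]^(1/4) = (8.40×10¹¹)^(1/4) = 957 K.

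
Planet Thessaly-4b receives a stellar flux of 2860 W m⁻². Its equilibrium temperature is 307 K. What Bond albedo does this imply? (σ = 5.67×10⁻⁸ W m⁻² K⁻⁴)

A ≈ 0.30

From T_eq⁴ = S(1−A)/(4σ): 1−A = 4σT_eq⁴/S.
1−A = 4 × 5.67×10⁻⁸ × (307)⁴ / 2860 = 0.704.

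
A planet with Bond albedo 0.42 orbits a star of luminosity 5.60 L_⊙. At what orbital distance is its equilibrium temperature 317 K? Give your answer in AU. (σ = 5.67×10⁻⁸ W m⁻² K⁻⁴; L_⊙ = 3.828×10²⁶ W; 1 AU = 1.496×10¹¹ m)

L = 5.60 × 3.828×10²⁶ = 2.14×10²⁷ W.
From T_eq⁴ = L(1−A)/(16πσd²): d = √[L(1−A)/(16πσT_eq⁴)].
d = √[2.14×10²⁷ × 0.58 / (16π × 5.67×10⁻⁸ × (317)⁴)] = 2.08×10¹¹ m = 1.39 AU.

d ≈ 1.39 AU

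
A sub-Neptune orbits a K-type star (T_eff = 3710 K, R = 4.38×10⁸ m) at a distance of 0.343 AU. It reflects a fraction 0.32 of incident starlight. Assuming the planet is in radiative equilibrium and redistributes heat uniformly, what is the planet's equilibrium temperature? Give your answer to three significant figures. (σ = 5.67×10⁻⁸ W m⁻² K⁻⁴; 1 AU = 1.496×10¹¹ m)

d = 0.343 AU = 5.13×10¹⁰ m.
L = 4πR_⋆²σT_⋆⁴ = 4π(4.38×10⁸)² × 5.67×10⁻⁸ × (3710)⁴ = 2.59×10²⁵ W.
S = L/(4πd²) = 783 W m⁻².
Energy balance: absorbed = emitted ⇒ πR²·S(1−A) = 4πR²·σT_eq⁴, so T_eq⁴ = S(1−A)/(4σ).
T_eq = [783 × 0.68 / (4 × 5.67×10⁻⁸)]^(1/4) = (2.35×10⁹)^(1/4) = 220 K.

T_eq ≈ 220 K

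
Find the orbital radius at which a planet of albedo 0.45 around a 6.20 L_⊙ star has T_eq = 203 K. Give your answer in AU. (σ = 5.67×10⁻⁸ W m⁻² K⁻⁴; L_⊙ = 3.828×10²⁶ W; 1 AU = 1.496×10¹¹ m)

L = 6.20 × 3.828×10²⁶ = 2.37×10²⁷ W.
From T_eq⁴ = L(1−A)/(16πσd²): d = √[L(1−A)/(16πσT_eq⁴)].
d = √[2.37×10²⁷ × 0.55 / (16π × 5.67×10⁻⁸ × (203)⁴)] = 5.19×10¹¹ m = 3.47 AU.

d ≈ 3.47 AU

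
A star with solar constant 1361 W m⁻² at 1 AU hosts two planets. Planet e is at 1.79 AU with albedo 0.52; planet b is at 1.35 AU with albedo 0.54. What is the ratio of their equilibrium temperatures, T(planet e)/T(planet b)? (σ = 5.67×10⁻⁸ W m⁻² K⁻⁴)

T₁/T₂ ≈ 0.878

T_eq = [S₀(1−A)/(4σd²)]^(1/4), so T ∝ (1−A)^(1/4) / √d.
T₁ = [1361×0.48/(4×5.67×10⁻⁸×1.79²)]^(1/4) = 173.16 K.
T₂ = [1361×0.46/(4×5.67×10⁻⁸×1.35²)]^(1/4) = 197.28 K.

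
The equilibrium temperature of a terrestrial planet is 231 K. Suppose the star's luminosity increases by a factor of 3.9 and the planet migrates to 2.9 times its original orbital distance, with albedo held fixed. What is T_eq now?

T_eq ∝ L^(1/4) · d^(−1/2).
T′ = 231 × 3.9^(1/4) / 2.9^(1/2) = 191 K.

T_eq ≈ 191 K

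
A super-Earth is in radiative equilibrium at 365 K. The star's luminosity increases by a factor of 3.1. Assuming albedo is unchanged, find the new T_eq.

T_eq ≈ 484 K

T_eq ∝ L^(1/4) · d^(−1/2).
T′ = 365 × 3.1^(1/4) = 484 K.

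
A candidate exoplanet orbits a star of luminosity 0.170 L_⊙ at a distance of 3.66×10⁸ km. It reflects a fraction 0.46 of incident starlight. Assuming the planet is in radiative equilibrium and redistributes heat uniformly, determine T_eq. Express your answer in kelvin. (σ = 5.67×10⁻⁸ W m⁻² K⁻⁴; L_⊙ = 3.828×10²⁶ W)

d = 3.66×10⁸ km = 3.66×10¹¹ m.
L = 0.170 × 3.828×10²⁶ = 6.51×10²⁵ W.
Flux: S = L/(4πd²) = 6.51×10²⁵/(4π×(3.66×10¹¹)²) = 38.7 W m⁻².
Energy balance: absorbed = emitted ⇒ πR²·S(1−A) = 4πR²·σT_eq⁴, so T_eq⁴ = S(1−A)/(4σ).
T_eq = [38.7 × 0.54 / (4 × 5.67×10⁻⁸)]^(1/4) = (9.20×10⁷)^(1/4) = 97.9 K.

T_eq ≈ 97.9 K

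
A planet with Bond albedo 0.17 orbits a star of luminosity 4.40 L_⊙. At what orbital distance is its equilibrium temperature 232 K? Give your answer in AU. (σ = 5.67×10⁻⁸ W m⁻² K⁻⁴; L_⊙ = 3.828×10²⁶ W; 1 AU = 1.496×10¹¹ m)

d ≈ 2.75 AU

L = 4.40 × 3.828×10²⁶ = 1.68×10²⁷ W.
From T_eq⁴ = L(1−A)/(16πσd²): d = √[L(1−A)/(16πσT_eq⁴)].
d = √[1.68×10²⁷ × 0.83 / (16π × 5.67×10⁻⁸ × (232)⁴)] = 4.11×10¹¹ m = 2.75 AU.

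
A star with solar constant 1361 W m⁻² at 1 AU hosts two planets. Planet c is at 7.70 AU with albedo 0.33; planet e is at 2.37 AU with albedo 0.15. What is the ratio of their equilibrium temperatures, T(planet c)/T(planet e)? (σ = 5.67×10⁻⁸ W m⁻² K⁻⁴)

T₁/T₂ ≈ 0.523

T_eq = [S₀(1−A)/(4σd²)]^(1/4), so T ∝ (1−A)^(1/4) / √d.
T₁ = [1361×0.67/(4×5.67×10⁻⁸×7.70²)]^(1/4) = 90.75 K.
T₂ = [1361×0.85/(4×5.67×10⁻⁸×2.37²)]^(1/4) = 173.59 K.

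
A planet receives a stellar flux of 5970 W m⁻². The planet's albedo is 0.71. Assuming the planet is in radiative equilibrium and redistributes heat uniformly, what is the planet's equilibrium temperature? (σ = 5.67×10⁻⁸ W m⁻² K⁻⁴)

Energy balance: absorbed = emitted ⇒ πR²·S(1−A) = 4πR²·σT_eq⁴, so T_eq⁴ = S(1−A)/(4σ).
T_eq = [5970 × 0.29 / (4 × 5.67×10⁻⁸)]^(1/4) = (7.63×10⁹)^(1/4) = 296 K.

T_eq ≈ 296 K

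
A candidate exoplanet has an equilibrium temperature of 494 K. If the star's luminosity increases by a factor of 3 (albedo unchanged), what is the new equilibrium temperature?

T_eq ≈ 650 K

T_eq ∝ L^(1/4) · d^(−1/2).
T′ = 494 × 3^(1/4) = 650 K.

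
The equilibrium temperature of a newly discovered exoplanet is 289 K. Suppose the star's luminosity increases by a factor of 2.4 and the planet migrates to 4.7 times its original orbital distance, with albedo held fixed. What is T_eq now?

T_eq ≈ 166 K

T_eq ∝ L^(1/4) · d^(−1/2).
T′ = 289 × 2.4^(1/4) / 4.7^(1/2) = 166 K.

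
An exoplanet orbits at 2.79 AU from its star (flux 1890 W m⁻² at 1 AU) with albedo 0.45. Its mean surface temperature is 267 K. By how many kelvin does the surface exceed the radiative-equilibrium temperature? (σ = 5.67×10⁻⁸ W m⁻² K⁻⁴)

S = 1890/2.79² = 242.8 W m⁻².
T_eq = [S(1−A)/(4σ)]^(1/4) = [242.8×0.55/(4×5.67×10⁻⁸)]^(1/4) = 155.8 K.
ΔT = T_surf − T_eq = 267 − 155.8.

ΔT ≈ 111.2 K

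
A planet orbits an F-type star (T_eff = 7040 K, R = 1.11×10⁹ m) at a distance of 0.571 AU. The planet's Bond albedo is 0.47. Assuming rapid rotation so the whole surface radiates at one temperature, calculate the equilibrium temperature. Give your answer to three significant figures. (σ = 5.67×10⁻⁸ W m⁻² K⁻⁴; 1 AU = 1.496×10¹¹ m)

d = 0.571 AU = 8.54×10¹⁰ m.
L = 4πR_⋆²σT_⋆⁴ = 4π(1.11×10⁹)² × 5.67×10⁻⁸ × (7040)⁴ = 2.16×10²⁷ W.
S = L/(4πd²) = 2.35×10⁴ W m⁻².
Energy balance: absorbed = emitted ⇒ πR²·S(1−A) = 4πR²·σT_eq⁴, so T_eq⁴ = S(1−A)/(4σ).
T_eq = [2.35×10⁴ × 0.53 / (4 × 5.67×10⁻⁸)]^(1/4) = (5.50×10¹⁰)^(1/4) = 484 K.

T_eq ≈ 484 K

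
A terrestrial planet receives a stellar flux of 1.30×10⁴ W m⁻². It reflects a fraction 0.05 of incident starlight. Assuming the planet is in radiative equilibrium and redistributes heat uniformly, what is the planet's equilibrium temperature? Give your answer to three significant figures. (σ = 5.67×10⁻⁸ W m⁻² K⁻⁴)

Energy balance: absorbed = emitted ⇒ πR²·S(1−A) = 4πR²·σT_eq⁴, so T_eq⁴ = S(1−A)/(4σ).
T_eq = [1.30×10⁴ × 0.95 / (4 × 5.67×10⁻⁸)]^(1/4) = (5.45×10¹⁰)^(1/4) = 483 K.

T_eq ≈ 483 K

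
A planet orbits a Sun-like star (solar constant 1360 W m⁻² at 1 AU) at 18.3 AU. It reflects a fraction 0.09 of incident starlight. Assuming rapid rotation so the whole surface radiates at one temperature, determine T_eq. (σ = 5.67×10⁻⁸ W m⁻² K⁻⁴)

T_eq ≈ 63.5 K

Flux at 18.3 AU: S = 1360/18.3² = 4.06 W m⁻².
Energy balance: absorbed = emitted ⇒ πR²·S(1−A) = 4πR²·σT_eq⁴, so T_eq⁴ = S(1−A)/(4σ).
T_eq = [4.06 × 0.91 / (4 × 5.67×10⁻⁸)]^(1/4) = (1.63×10⁷)^(1/4) = 63.5 K.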